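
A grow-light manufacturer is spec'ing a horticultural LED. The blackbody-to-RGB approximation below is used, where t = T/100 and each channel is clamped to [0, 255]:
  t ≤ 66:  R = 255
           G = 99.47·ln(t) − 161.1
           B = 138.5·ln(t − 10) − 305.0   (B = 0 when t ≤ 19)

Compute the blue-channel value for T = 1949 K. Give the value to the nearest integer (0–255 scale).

7

t = 1949/100 = 19.49; the t ≤ 66 branch applies.
B = 138.5·ln(19.49 − 10) − 305.0 = 138.5·ln 9.49 − 305.0 = 138.5·2.2502 − 305.0 = 6.658.
Rounded: 7.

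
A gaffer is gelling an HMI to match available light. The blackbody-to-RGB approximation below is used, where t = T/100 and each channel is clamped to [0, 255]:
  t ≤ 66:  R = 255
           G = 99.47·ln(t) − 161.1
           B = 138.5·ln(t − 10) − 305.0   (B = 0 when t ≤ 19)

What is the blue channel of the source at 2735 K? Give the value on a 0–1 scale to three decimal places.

0.354

t = 2735/100 = 27.35; the t ≤ 66 branch applies.
B = 138.5·ln(27.35 − 10) − 305.0 = 138.5·ln 17.35 − 305.0 = 138.5·2.8536 − 305.0 = 90.223.
On a 0–1 scale: 90.223/255 = 0.3538 → 0.354.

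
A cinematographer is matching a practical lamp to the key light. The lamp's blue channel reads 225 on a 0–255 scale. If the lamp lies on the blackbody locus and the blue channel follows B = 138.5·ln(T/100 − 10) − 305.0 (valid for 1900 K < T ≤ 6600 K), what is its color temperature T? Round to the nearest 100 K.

5600 K

ln(t − 10) = (225 + 305.0) / 138.5 = 3.8267.
t − 10 = e^3.8267 = 45.911, so t = 55.911.
T = 100·t = 5591 K → 5600 K to the nearest 100 K.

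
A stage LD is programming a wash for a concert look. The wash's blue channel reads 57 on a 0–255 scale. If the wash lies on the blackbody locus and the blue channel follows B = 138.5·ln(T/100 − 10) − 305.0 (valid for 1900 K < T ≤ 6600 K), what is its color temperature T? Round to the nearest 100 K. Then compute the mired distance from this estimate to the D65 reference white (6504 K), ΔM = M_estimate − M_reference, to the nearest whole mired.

+263 mireds

ln(t − 10) = (57 + 305.0) / 138.5 = 2.6137.
t − 10 = e^2.6137 = 13.650, so t = 23.650.
T = 100·t = 2365 K → 2400 K to the nearest 100 K.
M_estimate = 10⁶/2400 = 416.67; M_reference = 10⁶/6504 = 153.75.
ΔM = 416.67 − 153.75 = 262.92 → +263 mireds.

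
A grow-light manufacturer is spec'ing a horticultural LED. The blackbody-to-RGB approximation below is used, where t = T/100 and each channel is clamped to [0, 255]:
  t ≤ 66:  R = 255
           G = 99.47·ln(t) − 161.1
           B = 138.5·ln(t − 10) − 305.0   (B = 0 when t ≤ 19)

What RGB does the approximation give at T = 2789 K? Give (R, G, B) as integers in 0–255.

t = 2789/100 = 27.89; the t ≤ 66 branch applies.
R = 255 by definition for t ≤ 66.
G = 99.47·ln 27.89 − 161.1 = 99.47·3.3283 − 161.1 = 169.963.
B = 138.5·ln(27.89 − 10) − 305.0 = 138.5·ln 17.89 − 305.0 = 138.5·2.8842 − 305.0 = 94.468.
Rounded: (255, 170, 94).

(255, 170, 94)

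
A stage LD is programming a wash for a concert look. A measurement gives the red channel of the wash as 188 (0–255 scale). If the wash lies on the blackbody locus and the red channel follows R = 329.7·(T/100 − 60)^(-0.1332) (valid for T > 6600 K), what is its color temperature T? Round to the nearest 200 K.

(t − 60)^(-0.1332) = 188/329.7 = 0.57022.
t − 60 = 0.57022^(1/-0.1332) = 0.57022^(-7.508) = 67.848, so t = 127.848.
T = 100·t = 12785 K → 12800 K to the nearest 200 K.

12800 K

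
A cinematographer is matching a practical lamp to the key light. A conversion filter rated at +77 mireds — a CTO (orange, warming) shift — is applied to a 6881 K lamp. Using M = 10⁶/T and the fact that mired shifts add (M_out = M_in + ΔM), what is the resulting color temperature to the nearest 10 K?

M_in = 10⁶/6881 = 145.33 mireds.
M_out = 145.33 + (+77) = 222.33 mireds.
T_out = 10⁶/222.33 = 4497.9 K → 4500 K.

4500 K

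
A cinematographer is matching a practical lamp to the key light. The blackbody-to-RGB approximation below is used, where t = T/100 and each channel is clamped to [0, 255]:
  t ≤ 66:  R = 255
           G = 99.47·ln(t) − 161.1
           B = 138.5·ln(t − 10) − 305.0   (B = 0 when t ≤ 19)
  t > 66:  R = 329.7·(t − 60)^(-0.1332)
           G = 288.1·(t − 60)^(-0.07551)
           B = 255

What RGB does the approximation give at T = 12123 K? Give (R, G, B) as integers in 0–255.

t = 12123/100 = 121.23; the t > 66 branch applies.
R = 329.7·(121.23 − 60)^(-0.1332) = 329.7·61.23^(-0.1332) = 329.7·0.57806 = 190.588.
G = 288.1·(121.23 − 60)^(-0.07551) = 288.1·61.23^(-0.07551) = 288.1·0.73294 = 211.159.
B = 255 by definition for t > 66.
Rounded: (191, 211, 255).

(191, 211, 255)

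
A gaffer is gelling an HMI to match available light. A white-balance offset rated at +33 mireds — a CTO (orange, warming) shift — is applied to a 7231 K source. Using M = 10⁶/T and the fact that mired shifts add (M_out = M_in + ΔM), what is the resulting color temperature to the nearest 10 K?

M_in = 10⁶/7231 = 138.29 mireds.
M_out = 138.29 + (+33) = 171.29 mireds.
T_out = 10⁶/171.29 = 5837.9 K → 5840 K.

5840 K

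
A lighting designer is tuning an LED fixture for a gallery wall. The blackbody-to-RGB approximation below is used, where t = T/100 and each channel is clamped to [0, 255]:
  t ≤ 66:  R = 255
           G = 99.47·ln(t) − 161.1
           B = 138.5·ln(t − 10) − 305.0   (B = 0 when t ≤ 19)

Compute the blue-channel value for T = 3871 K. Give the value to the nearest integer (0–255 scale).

160

t = 3871/100 = 38.71; the t ≤ 66 branch applies.
B = 138.5·ln(38.71 − 10) − 305.0 = 138.5·ln 28.71 − 305.0 = 138.5·3.3572 − 305.0 = 159.979.
Rounded: 160.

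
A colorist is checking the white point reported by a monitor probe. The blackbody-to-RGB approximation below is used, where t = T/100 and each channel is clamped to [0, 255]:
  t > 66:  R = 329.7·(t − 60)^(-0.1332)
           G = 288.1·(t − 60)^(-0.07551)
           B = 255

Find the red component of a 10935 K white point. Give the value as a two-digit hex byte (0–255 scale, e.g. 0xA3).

0xC4

t = 10935/100 = 109.35; the t > 66 branch applies.
R = 329.7·(109.35 − 60)^(-0.1332) = 329.7·49.35^(-0.1332) = 329.7·0.59491 = 196.143.
Rounded: 196; in hex, 0xC4.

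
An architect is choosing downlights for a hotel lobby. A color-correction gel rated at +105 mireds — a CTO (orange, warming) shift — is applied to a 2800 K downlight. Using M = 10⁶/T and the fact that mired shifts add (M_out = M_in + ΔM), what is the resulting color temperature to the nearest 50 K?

2150 K

M_in = 10⁶/2800 = 357.14 mireds.
M_out = 357.14 + (+105) = 462.14 mireds.
T_out = 10⁶/462.14 = 2163.8 K → 2150 K.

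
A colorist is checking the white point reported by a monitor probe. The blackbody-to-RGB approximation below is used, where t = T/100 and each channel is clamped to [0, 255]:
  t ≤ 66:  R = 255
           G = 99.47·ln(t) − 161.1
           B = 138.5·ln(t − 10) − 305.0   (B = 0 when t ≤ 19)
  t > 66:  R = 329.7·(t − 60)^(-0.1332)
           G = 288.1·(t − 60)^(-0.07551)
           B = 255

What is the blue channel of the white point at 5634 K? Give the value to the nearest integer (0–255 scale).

t = 5634/100 = 56.34; the t ≤ 66 branch applies.
B = 138.5·ln(56.34 − 10) − 305.0 = 138.5·ln 46.34 − 305.0 = 138.5·3.8360 − 305.0 = 226.287.
Rounded: 226.

226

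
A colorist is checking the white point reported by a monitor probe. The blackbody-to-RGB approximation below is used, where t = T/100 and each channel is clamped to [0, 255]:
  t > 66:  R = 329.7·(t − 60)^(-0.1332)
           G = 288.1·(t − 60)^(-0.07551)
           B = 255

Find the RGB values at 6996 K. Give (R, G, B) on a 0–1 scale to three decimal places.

(0.952, 0.950, 1.000)

t = 6996/100 = 69.96; the t > 66 branch applies.
R = 329.7·(69.96 − 60)^(-0.1332) = 329.7·9.96^(-0.1332) = 329.7·0.73626 = 242.745.
G = 288.1·(69.96 − 60)^(-0.07551) = 288.1·9.96^(-0.07551) = 288.1·0.84066 = 242.195.
B = 255 by definition for t > 66.
Dividing each by 255: (0.9519, 0.9498, 1.0000) → (0.952, 0.950, 1.000).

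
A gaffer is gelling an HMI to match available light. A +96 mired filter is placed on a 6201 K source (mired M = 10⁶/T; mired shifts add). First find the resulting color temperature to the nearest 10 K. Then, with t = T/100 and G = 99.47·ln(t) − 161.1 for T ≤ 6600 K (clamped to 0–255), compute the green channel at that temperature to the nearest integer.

M_in = 10⁶/6201 = 161.26; M_out = 161.26 + (+96) = 257.26.
T_out = 10⁶/257.26 = 3887.1 K → 3890 K; t = 38.9.
G = 99.47·ln 38.9 − 161.1 = 99.47·3.6610 − 161.1 = 203.059.
Rounded: 203.

203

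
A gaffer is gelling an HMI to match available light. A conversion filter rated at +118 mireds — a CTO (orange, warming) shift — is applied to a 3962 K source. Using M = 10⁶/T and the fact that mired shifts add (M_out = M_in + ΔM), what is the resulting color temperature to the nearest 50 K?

2700 K

M_in = 10⁶/3962 = 252.40 mireds.
M_out = 252.40 + (+118) = 370.40 mireds.
T_out = 10⁶/370.40 = 2699.8 K → 2700 K.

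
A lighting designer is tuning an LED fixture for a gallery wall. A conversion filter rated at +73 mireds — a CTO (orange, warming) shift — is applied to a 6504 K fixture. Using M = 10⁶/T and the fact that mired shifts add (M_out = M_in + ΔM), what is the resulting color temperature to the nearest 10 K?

4410 K

M_in = 10⁶/6504 = 153.75 mireds.
M_out = 153.75 + (+73) = 226.75 mireds.
T_out = 10⁶/226.75 = 4410.1 K → 4410 K.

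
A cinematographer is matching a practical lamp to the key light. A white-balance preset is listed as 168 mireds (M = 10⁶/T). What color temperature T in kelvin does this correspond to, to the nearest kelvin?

5952 K

T = 10⁶ / 168 = 5952.38 K → 5952 K.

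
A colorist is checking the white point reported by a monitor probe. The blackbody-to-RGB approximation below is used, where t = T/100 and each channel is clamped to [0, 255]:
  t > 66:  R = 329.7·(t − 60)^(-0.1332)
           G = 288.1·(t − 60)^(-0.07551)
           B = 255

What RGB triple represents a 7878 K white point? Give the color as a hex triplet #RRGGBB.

t = 7878/100 = 78.78; the t > 66 branch applies.
R = 329.7·(78.78 − 60)^(-0.1332) = 329.7·18.78^(-0.1332) = 329.7·0.67662 = 223.081.
G = 288.1·(78.78 − 60)^(-0.07551) = 288.1·18.78^(-0.07551) = 288.1·0.80135 = 230.869.
B = 255 by definition for t > 66.
Rounded: (223, 231, 255).
In hex: #DFE7FF.

#DFE7FF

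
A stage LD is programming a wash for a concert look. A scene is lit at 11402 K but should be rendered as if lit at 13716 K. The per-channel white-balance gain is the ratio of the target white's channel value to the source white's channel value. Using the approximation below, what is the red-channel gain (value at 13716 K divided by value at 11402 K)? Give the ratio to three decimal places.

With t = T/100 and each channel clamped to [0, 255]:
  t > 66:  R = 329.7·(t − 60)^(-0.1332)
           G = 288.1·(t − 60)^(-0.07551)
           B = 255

0.954

At 11402 K (t = 114.02):
  R = 329.7·(114.02 − 60)^(-0.1332) = 329.7·54.02^(-0.1332) = 329.7·0.58779 = 193.795.
At 13716 K (t = 137.16):
  R = 329.7·(137.16 − 60)^(-0.1332) = 329.7·77.16^(-0.1332) = 329.7·0.56053 = 184.807.
Gain = 184.807 / 193.795 = 0.9536 → 0.954.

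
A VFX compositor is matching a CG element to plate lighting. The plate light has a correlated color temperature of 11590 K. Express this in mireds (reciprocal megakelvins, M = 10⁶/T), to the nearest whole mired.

M = 10⁶ / 11590 = 86.281 → 86 mireds.

86 mireds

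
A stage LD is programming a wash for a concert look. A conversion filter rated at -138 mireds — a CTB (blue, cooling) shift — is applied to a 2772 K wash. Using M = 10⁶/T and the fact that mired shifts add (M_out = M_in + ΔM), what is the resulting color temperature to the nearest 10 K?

4490 K

M_in = 10⁶/2772 = 360.75 mireds.
M_out = 360.75 + (-138) = 222.75 mireds.
T_out = 10⁶/222.75 = 4489.3 K → 4490 K.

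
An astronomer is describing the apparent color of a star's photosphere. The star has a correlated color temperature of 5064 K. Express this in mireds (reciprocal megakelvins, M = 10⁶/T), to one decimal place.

M = 10⁶ / 5064 = 197.472 → 197.5 mireds.

197.5 mireds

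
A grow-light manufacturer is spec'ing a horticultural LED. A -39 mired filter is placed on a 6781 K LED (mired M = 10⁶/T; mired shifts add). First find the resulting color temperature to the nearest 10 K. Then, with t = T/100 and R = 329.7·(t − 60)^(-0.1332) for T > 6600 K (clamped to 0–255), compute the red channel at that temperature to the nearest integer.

M_in = 10⁶/6781 = 147.47; M_out = 147.47 + (-39) = 108.47.
T_out = 10⁶/108.47 = 9219.1 K → 9220 K; t = 92.2.
R = 329.7·(92.2 − 60)^(-0.1332) = 329.7·32.2^(-0.1332) = 329.7·0.62973 = 207.622.
Rounded: 208.

208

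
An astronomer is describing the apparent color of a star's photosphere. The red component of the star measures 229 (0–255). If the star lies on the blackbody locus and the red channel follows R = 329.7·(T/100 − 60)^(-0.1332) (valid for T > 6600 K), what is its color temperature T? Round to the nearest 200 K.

7600 K

(t − 60)^(-0.1332) = 229/329.7 = 0.69457.
t − 60 = 0.69457^(1/-0.1332) = 0.69457^(-7.508) = 15.428, so t = 75.428.
T = 100·t = 7543 K → 7600 K to the nearest 200 K.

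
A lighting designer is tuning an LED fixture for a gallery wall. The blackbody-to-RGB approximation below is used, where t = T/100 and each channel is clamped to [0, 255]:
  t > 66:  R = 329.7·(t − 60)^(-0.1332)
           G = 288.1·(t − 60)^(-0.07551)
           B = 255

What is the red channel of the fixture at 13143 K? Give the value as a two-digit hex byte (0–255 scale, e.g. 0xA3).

0xBB

t = 13143/100 = 131.43; the t > 66 branch applies.
R = 329.7·(131.43 − 60)^(-0.1332) = 329.7·71.43^(-0.1332) = 329.7·0.56632 = 186.716.
Rounded: 187; in hex, 0xBB.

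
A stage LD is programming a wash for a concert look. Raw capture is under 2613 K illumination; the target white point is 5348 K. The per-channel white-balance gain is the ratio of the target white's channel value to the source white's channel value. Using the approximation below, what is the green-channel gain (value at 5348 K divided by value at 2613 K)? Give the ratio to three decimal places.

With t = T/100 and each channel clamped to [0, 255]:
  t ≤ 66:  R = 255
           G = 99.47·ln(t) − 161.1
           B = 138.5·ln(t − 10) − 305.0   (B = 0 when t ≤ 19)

At 2613 K (t = 26.13):
  G = 99.47·ln 26.13 − 161.1 = 99.47·3.2631 − 161.1 = 163.479.
At 5348 K (t = 53.48):
  G = 99.47·ln 53.48 − 161.1 = 99.47·3.9793 − 161.1 = 234.722.
Gain = 234.722 / 163.479 = 1.4358 → 1.436.

1.436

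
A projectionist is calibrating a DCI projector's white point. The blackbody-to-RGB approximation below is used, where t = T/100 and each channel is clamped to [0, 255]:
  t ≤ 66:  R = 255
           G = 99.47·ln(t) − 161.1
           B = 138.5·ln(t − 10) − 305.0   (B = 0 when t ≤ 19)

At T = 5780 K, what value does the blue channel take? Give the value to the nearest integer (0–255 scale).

231

t = 5780/100 = 57.8; the t ≤ 66 branch applies.
B = 138.5·ln(57.8 − 10) − 305.0 = 138.5·ln 47.8 − 305.0 = 138.5·3.8670 − 305.0 = 230.583.
Rounded: 231.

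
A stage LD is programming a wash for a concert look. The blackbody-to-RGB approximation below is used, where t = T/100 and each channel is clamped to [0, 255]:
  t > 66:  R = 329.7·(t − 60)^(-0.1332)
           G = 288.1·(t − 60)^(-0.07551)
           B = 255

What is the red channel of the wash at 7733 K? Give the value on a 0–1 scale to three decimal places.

t = 7733/100 = 77.33; the t > 66 branch applies.
R = 329.7·(77.33 − 60)^(-0.1332) = 329.7·17.33^(-0.1332) = 329.7·0.68390 = 225.482.
On a 0–1 scale: 225.482/255 = 0.8842 → 0.884.

0.884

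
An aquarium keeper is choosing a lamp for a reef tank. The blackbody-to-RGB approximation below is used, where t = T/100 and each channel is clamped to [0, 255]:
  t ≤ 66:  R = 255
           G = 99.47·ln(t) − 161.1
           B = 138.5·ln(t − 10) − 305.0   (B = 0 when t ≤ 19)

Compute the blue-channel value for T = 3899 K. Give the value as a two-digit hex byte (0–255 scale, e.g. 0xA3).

0xA1

t = 3899/100 = 38.99; the t ≤ 66 branch applies.
B = 138.5·ln(38.99 − 10) − 305.0 = 138.5·ln 28.99 − 305.0 = 138.5·3.3670 − 305.0 = 161.323.
Rounded: 161; in hex, 0xA1.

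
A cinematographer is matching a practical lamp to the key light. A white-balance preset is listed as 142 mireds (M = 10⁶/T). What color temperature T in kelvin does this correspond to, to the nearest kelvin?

7042 K

T = 10⁶ / 142 = 7042.25 K → 7042 K.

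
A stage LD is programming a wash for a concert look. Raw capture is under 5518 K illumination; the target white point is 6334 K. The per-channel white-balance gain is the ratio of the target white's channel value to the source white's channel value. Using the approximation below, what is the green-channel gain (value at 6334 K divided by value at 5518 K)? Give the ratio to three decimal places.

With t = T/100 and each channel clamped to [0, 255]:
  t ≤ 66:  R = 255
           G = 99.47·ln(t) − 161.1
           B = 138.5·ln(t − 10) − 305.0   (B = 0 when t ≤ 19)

At 5518 K (t = 55.18):
  G = 99.47·ln 55.18 − 161.1 = 99.47·4.0106 − 161.1 = 237.834.
At 6334 K (t = 63.34):
  G = 99.47·ln 63.34 − 161.1 = 99.47·4.1485 − 161.1 = 251.553.
Gain = 251.553 / 237.834 = 1.0577 → 1.058.

1.058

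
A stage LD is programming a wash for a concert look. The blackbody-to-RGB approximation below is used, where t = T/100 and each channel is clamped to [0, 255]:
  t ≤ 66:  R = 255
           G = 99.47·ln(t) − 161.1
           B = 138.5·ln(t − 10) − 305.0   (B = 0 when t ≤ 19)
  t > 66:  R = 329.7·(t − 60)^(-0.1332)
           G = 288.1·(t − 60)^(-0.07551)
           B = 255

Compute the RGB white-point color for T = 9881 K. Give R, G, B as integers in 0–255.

R=203, G=219, B=255

t = 9881/100 = 98.81; the t > 66 branch applies.
R = 329.7·(98.81 − 60)^(-0.1332) = 329.7·38.81^(-0.1332) = 329.7·0.61426 = 202.522.
G = 288.1·(98.81 − 60)^(-0.07551) = 288.1·38.81^(-0.07551) = 288.1·0.75861 = 218.556.
B = 255 by definition for t > 66.
Rounded: (203, 219, 255).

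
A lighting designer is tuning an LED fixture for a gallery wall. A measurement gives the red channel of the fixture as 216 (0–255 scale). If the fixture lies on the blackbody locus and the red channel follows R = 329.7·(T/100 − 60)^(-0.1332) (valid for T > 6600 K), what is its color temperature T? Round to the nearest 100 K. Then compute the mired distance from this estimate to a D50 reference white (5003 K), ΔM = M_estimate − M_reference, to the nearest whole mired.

-81 mireds

(t − 60)^(-0.1332) = 216/329.7 = 0.65514.
t − 60 = 0.65514^(1/-0.1332) = 0.65514^(-7.508) = 23.926, so t = 83.926.
T = 100·t = 8393 K → 8400 K to the nearest 100 K.
M_estimate = 10⁶/8400 = 119.05; M_reference = 10⁶/5003 = 199.88.
ΔM = 119.05 − 199.88 = -80.83 → -81 mireds.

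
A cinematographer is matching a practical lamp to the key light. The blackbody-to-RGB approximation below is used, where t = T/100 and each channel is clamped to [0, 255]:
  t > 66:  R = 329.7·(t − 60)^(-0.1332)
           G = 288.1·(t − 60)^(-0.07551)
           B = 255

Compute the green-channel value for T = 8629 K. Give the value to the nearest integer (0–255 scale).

225

t = 8629/100 = 86.29; the t > 66 branch applies.
G = 288.1·(86.29 − 60)^(-0.07551) = 288.1·26.29^(-0.07551) = 288.1·0.78125 = 225.079.
Rounded: 225.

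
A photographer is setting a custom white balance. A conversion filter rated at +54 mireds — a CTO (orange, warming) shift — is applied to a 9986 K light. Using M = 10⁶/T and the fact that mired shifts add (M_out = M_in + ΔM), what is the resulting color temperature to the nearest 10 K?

M_in = 10⁶/9986 = 100.14 mireds.
M_out = 100.14 + (+54) = 154.14 mireds.
T_out = 10⁶/154.14 = 6487.6 K → 6490 K.

6490 K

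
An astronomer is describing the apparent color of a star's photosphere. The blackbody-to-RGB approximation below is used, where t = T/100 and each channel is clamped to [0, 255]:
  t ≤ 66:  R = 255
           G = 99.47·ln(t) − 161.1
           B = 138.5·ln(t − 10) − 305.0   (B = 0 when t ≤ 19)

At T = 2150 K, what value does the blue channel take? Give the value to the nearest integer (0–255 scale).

t = 2150/100 = 21.5; the t ≤ 66 branch applies.
B = 138.5·ln(21.5 − 10) − 305.0 = 138.5·ln 11.5 − 305.0 = 138.5·2.4423 − 305.0 = 33.265.
Rounded: 33.

33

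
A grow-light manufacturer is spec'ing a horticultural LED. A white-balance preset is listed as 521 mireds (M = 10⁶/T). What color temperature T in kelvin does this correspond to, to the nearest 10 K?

1920 K

T = 10⁶ / 521 = 1919.39 K → 1920 K.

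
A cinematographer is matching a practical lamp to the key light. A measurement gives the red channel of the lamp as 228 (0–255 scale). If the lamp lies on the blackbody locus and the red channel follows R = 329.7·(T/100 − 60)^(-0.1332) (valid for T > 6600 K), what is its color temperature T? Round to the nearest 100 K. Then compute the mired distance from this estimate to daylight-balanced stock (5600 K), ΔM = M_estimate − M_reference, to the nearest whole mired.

-47 mireds

(t − 60)^(-0.1332) = 228/329.7 = 0.69154.
t − 60 = 0.69154^(1/-0.1332) = 0.69154^(-7.508) = 15.943, so t = 75.943.
T = 100·t = 7594 K → 7600 K to the nearest 100 K.
M_estimate = 10⁶/7600 = 131.58; M_reference = 10⁶/5600 = 178.57.
ΔM = 131.58 − 178.57 = -46.99 → -47 mireds.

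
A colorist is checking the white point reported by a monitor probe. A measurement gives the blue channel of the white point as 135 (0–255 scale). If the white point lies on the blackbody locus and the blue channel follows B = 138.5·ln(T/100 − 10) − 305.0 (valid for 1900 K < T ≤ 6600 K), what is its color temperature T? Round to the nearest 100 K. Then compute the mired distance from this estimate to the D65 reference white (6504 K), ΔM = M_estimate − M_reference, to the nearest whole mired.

ln(t − 10) = (135 + 305.0) / 138.5 = 3.1769.
t − 10 = e^3.1769 = 23.972, so t = 33.972.
T = 100·t = 3397 K → 3400 K to the nearest 100 K.
M_estimate = 10⁶/3400 = 294.12; M_reference = 10⁶/6504 = 153.75.
ΔM = 294.12 − 153.75 = 140.37 → +140 mireds.

+140 mireds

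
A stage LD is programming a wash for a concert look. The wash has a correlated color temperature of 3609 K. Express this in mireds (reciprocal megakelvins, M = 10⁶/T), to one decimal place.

277.1 mireds

M = 10⁶ / 3609 = 277.085 → 277.1 mireds.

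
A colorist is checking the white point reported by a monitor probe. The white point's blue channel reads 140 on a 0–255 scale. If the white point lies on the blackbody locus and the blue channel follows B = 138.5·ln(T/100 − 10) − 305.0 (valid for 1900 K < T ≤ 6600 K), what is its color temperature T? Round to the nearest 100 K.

3500 K

ln(t − 10) = (140 + 305.0) / 138.5 = 3.2130.
t − 10 = e^3.2130 = 24.853, so t = 34.853.
T = 100·t = 3485 K → 3500 K to the nearest 100 K.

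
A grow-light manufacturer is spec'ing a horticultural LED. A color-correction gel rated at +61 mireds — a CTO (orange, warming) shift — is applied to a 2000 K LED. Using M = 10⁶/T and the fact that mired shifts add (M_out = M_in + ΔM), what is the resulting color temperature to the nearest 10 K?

1780 K

M_in = 10⁶/2000 = 500.00 mireds.
M_out = 500.00 + (+61) = 561.00 mireds.
T_out = 10⁶/561.00 = 1782.5 K → 1780 K.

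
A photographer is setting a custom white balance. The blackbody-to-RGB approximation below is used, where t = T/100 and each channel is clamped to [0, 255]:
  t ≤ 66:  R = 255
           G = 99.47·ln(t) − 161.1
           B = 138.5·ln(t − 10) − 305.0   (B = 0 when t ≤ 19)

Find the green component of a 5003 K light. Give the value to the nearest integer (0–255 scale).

228

t = 5003/100 = 50.03; the t ≤ 66 branch applies.
G = 99.47·ln 50.03 − 161.1 = 99.47·3.9126 − 161.1 = 228.089.
Rounded: 228.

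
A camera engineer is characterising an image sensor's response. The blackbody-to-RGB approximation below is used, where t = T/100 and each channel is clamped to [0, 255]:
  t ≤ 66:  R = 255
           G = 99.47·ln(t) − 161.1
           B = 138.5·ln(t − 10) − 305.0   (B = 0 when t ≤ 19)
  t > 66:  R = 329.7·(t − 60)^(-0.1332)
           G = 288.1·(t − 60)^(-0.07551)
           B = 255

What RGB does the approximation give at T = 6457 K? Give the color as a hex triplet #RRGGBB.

t = 6457/100 = 64.57; the t ≤ 66 branch applies.
R = 255 by definition for t ≤ 66.
G = 99.47·ln 64.57 − 161.1 = 99.47·4.1677 − 161.1 = 253.466.
B = 138.5·ln(64.57 − 10) − 305.0 = 138.5·ln 54.57 − 305.0 = 138.5·3.9995 − 305.0 = 248.929.
Rounded: (255, 253, 249).
In hex: #FFFDF9.

#FFFDF9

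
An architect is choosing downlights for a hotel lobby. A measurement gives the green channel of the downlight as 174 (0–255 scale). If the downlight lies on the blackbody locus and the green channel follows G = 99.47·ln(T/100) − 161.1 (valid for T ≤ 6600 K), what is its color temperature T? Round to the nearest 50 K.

2900 K

ln t = (174 + 161.1) / 99.47 = 3.3689.
t = e^3.3689 = 29.045.
T = 100·t = 2905 K → 2900 K to the nearest 50 K.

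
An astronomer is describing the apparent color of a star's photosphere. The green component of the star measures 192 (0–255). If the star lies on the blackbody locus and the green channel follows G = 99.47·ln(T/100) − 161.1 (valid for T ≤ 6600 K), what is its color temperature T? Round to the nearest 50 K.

3500 K

ln t = (192 + 161.1) / 99.47 = 3.5498.
t = e^3.5498 = 34.807.
T = 100·t = 3481 K → 3500 K to the nearest 50 K.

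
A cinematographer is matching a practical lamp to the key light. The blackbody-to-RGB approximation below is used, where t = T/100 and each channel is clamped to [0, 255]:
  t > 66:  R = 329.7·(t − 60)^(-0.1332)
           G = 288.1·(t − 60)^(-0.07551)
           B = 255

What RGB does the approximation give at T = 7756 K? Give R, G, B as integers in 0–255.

R=225, G=232, B=255

t = 7756/100 = 77.56; the t > 66 branch applies.
R = 329.7·(77.56 − 60)^(-0.1332) = 329.7·17.56^(-0.1332) = 329.7·0.68270 = 225.086.
G = 288.1·(77.56 − 60)^(-0.07551) = 288.1·17.56^(-0.07551) = 288.1·0.80543 = 232.043.
B = 255 by definition for t > 66.
Rounded: (225, 232, 255).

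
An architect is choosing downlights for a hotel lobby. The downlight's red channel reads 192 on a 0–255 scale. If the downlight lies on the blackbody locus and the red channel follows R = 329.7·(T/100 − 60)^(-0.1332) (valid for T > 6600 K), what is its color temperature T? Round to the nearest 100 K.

(t − 60)^(-0.1332) = 192/329.7 = 0.58235.
t − 60 = 0.58235^(1/-0.1332) = 0.58235^(-7.508) = 57.929, so t = 117.929.
T = 100·t = 11793 K → 11800 K to the nearest 100 K.

11800 K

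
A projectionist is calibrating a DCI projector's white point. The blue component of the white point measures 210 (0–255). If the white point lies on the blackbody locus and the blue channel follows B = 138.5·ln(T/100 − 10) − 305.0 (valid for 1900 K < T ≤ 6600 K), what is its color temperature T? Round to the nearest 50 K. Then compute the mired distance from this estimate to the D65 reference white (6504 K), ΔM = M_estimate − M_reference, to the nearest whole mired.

ln(t − 10) = (210 + 305.0) / 138.5 = 3.7184.
t − 10 = e^3.7184 = 41.199, so t = 51.199.
T = 100·t = 5120 K → 5100 K to the nearest 50 K.
M_estimate = 10⁶/5100 = 196.08; M_reference = 10⁶/6504 = 153.75.
ΔM = 196.08 − 153.75 = 42.33 → +42 mireds.

+42 mireds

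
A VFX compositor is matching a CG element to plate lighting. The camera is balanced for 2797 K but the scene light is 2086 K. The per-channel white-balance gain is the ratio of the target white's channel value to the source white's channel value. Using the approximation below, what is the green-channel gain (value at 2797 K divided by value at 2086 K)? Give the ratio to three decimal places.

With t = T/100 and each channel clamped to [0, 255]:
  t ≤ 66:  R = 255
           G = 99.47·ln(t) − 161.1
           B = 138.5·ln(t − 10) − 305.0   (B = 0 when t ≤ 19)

1.207

At 2086 K (t = 20.86):
  G = 99.47·ln 20.86 − 161.1 = 99.47·3.0378 − 161.1 = 141.073.
At 2797 K (t = 27.97):
  G = 99.47·ln 27.97 − 161.1 = 99.47·3.3311 − 161.1 = 170.248.
Gain = 170.248 / 141.073 = 1.2068 → 1.207.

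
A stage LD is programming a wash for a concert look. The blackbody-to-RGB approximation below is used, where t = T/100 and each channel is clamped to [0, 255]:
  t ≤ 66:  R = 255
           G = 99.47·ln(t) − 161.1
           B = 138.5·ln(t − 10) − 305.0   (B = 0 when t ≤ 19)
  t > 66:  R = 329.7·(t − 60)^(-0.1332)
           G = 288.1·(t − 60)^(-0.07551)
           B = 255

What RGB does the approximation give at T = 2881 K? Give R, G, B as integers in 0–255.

t = 2881/100 = 28.81; the t ≤ 66 branch applies.
R = 255 by definition for t ≤ 66.
G = 99.47·ln 28.81 − 161.1 = 99.47·3.3607 − 161.1 = 173.191.
B = 138.5·ln(28.81 − 10) − 305.0 = 138.5·ln 18.81 − 305.0 = 138.5·2.9344 − 305.0 = 101.413.
Rounded: (255, 173, 101).

R=255, G=173, B=101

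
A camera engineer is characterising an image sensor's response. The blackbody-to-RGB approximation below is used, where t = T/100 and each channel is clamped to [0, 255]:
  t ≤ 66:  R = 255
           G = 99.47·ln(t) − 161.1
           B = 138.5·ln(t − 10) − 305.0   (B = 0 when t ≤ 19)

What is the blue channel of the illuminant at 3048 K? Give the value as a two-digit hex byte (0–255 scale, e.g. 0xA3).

t = 3048/100 = 30.48; the t ≤ 66 branch applies.
B = 138.5·ln(30.48 − 10) − 305.0 = 138.5·ln 20.48 − 305.0 = 138.5·3.0194 − 305.0 = 113.194.
Rounded: 113; in hex, 0x71.

0x71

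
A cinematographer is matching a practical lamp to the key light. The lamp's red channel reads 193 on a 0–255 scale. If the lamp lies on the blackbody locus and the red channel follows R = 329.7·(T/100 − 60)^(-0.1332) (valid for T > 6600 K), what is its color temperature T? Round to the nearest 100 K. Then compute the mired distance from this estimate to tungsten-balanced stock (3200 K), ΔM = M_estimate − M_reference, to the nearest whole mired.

(t − 60)^(-0.1332) = 193/329.7 = 0.58538.
t − 60 = 0.58538^(1/-0.1332) = 0.58538^(-7.508) = 55.713, so t = 115.713.
T = 100·t = 11571 K → 11600 K to the nearest 100 K.
M_estimate = 10⁶/11600 = 86.21; M_reference = 10⁶/3200 = 312.50.
ΔM = 86.21 − 312.50 = -226.29 → -226 mireds.

-226 mireds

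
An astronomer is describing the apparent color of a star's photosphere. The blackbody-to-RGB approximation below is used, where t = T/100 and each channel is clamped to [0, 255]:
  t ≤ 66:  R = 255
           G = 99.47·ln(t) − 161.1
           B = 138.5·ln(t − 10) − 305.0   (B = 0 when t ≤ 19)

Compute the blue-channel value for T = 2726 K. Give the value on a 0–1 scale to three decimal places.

0.351

t = 2726/100 = 27.26; the t ≤ 66 branch applies.
B = 138.5·ln(27.26 − 10) − 305.0 = 138.5·ln 17.26 − 305.0 = 138.5·2.8484 − 305.0 = 89.502.
On a 0–1 scale: 89.502/255 = 0.3510 → 0.351.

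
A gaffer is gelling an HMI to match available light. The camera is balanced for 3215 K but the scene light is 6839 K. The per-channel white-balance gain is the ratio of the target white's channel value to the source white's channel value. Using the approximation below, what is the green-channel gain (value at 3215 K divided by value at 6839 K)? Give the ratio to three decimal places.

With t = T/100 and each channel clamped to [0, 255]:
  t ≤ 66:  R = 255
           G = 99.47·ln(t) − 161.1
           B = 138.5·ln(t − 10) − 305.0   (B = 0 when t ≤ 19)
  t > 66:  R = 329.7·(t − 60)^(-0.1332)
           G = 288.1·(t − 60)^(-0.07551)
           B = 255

At 6839 K (t = 68.39):
  G = 288.1·(68.39 − 60)^(-0.07551) = 288.1·8.39^(-0.07551) = 288.1·0.85162 = 245.352.
At 3215 K (t = 32.15):
  G = 99.47·ln 32.15 − 161.1 = 99.47·3.4704 − 161.1 = 184.102.
Gain = 184.102 / 245.352 = 0.7504 → 0.750.

0.750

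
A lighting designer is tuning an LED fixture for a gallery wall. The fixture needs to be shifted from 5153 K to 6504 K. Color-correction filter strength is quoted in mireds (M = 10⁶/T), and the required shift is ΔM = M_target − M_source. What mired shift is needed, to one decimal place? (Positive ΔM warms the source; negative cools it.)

M_source = 10⁶/5153 = 194.062; M_target = 10⁶/6504 = 153.752.
ΔM = 153.752 − 194.062 = -40.310 → -40.3 mireds, a cooling shift.

-40.3 mireds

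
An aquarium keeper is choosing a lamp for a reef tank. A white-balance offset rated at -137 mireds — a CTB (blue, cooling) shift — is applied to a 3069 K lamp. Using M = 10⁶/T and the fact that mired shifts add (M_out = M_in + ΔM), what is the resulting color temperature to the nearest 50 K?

5300 K

M_in = 10⁶/3069 = 325.84 mireds.
M_out = 325.84 + (-137) = 188.84 mireds.
T_out = 10⁶/188.84 = 5295.5 K → 5300 K.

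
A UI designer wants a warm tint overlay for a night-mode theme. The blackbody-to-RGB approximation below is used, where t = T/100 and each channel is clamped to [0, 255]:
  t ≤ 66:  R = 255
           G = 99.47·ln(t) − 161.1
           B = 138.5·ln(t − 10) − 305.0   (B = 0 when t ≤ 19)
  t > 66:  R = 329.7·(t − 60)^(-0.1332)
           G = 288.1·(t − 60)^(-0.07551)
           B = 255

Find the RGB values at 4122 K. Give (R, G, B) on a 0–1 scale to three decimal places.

(1.000, 0.819, 0.673)

t = 4122/100 = 41.22; the t ≤ 66 branch applies.
R = 255 by definition for t ≤ 66.
G = 99.47·ln 41.22 − 161.1 = 99.47·3.7189 − 161.1 = 208.821.
B = 138.5·ln(41.22 − 10) − 305.0 = 138.5·ln 31.22 − 305.0 = 138.5·3.4411 − 305.0 = 171.587.
Dividing each by 255: (1.0000, 0.8189, 0.6729) → (1.000, 0.819, 0.673).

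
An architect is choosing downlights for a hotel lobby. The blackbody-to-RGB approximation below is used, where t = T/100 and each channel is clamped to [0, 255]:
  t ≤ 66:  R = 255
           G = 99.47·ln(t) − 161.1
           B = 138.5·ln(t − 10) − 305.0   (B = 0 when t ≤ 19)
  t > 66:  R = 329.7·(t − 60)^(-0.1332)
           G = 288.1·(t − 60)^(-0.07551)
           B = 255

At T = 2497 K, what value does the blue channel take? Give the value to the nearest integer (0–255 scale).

70

t = 2497/100 = 24.97; the t ≤ 66 branch applies.
B = 138.5·ln(24.97 − 10) − 305.0 = 138.5·ln 14.97 − 305.0 = 138.5·2.7060 − 305.0 = 69.788.
Rounded: 70.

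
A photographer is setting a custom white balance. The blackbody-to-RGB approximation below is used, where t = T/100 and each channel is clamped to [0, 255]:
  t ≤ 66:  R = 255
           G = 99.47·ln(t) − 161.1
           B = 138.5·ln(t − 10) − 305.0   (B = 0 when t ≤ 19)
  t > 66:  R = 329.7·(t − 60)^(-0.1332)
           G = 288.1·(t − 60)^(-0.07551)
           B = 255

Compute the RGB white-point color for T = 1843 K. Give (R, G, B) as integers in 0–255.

(255, 129, 0)

t = 1843/100 = 18.43; the t ≤ 66 branch applies.
R = 255 by definition for t ≤ 66.
G = 99.47·ln 18.43 − 161.1 = 99.47·2.9140 − 161.1 = 128.754.
t = 18.43 ≤ 19, so B = 0.
Rounded: (255, 129, 0).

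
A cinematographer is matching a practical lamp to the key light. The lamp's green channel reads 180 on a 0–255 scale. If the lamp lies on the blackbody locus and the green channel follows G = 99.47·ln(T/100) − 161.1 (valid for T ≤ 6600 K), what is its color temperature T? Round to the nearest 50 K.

3100 K

ln t = (180 + 161.1) / 99.47 = 3.4292.
t = e^3.4292 = 30.851.
T = 100·t = 3085 K → 3100 K to the nearest 50 K.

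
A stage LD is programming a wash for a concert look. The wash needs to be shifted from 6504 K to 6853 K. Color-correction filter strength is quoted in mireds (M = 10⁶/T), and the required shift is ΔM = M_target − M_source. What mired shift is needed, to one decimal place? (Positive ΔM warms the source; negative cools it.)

-7.8 mireds

M_source = 10⁶/6504 = 153.752; M_target = 10⁶/6853 = 145.921.
ΔM = 145.921 − 153.752 = -7.830 → -7.8 mireds, a cooling shift.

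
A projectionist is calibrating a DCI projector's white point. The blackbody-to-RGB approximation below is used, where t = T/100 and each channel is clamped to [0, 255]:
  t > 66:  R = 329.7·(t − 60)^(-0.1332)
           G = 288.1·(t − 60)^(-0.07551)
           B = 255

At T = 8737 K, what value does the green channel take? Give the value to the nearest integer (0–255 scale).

224

t = 8737/100 = 87.37; the t > 66 branch applies.
G = 288.1·(87.37 − 60)^(-0.07551) = 288.1·27.37^(-0.07551) = 288.1·0.77888 = 224.396.
Rounded: 224.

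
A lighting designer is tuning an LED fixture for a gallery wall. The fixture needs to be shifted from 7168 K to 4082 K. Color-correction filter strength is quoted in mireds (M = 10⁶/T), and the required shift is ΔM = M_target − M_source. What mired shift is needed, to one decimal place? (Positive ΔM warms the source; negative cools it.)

+105.5 mireds

M_source = 10⁶/7168 = 139.509; M_target = 10⁶/4082 = 244.978.
ΔM = 244.978 − 139.509 = 105.469 → +105.5 mireds, a warming shift.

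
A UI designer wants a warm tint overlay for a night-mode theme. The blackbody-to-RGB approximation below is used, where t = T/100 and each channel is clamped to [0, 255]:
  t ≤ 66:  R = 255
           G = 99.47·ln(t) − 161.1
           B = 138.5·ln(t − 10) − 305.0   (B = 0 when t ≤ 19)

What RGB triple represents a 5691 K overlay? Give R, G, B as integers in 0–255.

t = 5691/100 = 56.91; the t ≤ 66 branch applies.
R = 255 by definition for t ≤ 66.
G = 99.47·ln 56.91 − 161.1 = 99.47·4.0415 − 161.1 = 240.905.
B = 138.5·ln(56.91 − 10) − 305.0 = 138.5·ln 46.91 − 305.0 = 138.5·3.8482 − 305.0 = 227.980.
Rounded: (255, 241, 228).

R=255, G=241, B=228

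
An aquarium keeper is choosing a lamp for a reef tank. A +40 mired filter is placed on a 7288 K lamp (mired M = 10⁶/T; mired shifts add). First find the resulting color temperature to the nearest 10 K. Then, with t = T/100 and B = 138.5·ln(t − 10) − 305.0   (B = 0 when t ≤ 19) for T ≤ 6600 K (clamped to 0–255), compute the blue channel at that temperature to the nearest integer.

M_in = 10⁶/7288 = 137.21; M_out = 137.21 + (+40) = 177.21.
T_out = 10⁶/177.21 = 5643.0 K → 5640 K; t = 56.4.
B = 138.5·ln(56.4 − 10) − 305.0 = 138.5·ln 46.4 − 305.0 = 138.5·3.8373 − 305.0 = 226.466.
Rounded: 226.

226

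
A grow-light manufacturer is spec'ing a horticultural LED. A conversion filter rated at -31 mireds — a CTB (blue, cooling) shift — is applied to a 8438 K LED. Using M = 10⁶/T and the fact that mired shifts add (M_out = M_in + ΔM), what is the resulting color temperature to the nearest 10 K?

M_in = 10⁶/8438 = 118.51 mireds.
M_out = 118.51 + (-31) = 87.51 mireds.
T_out = 10⁶/87.51 = 11427.1 K → 11430 K.

11430 K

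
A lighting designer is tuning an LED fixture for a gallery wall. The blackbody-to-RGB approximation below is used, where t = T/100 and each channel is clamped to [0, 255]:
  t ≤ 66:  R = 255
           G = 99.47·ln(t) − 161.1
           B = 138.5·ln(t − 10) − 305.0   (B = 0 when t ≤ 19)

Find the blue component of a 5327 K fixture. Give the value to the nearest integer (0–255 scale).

t = 5327/100 = 53.27; the t ≤ 66 branch applies.
B = 138.5·ln(53.27 − 10) − 305.0 = 138.5·ln 43.27 − 305.0 = 138.5·3.7675 − 305.0 = 216.793.
Rounded: 217.

217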